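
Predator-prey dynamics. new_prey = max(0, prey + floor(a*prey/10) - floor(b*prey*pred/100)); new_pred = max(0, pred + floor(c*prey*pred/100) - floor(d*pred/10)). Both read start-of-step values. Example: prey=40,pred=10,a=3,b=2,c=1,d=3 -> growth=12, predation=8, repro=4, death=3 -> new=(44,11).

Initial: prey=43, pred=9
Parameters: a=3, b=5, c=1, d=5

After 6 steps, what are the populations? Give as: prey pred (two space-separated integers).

Step 1: prey: 43+12-19=36; pred: 9+3-4=8
Step 2: prey: 36+10-14=32; pred: 8+2-4=6
Step 3: prey: 32+9-9=32; pred: 6+1-3=4
Step 4: prey: 32+9-6=35; pred: 4+1-2=3
Step 5: prey: 35+10-5=40; pred: 3+1-1=3
Step 6: prey: 40+12-6=46; pred: 3+1-1=3

Answer: 46 3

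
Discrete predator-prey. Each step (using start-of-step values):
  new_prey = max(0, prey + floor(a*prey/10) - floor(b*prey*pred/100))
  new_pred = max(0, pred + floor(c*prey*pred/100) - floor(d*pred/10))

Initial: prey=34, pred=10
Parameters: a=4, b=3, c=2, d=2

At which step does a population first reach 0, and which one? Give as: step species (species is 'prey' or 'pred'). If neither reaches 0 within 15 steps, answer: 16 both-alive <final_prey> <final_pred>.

Answer: 6 prey

Derivation:
Step 1: prey: 34+13-10=37; pred: 10+6-2=14
Step 2: prey: 37+14-15=36; pred: 14+10-2=22
Step 3: prey: 36+14-23=27; pred: 22+15-4=33
Step 4: prey: 27+10-26=11; pred: 33+17-6=44
Step 5: prey: 11+4-14=1; pred: 44+9-8=45
Step 6: prey: 1+0-1=0; pred: 45+0-9=36
First extinction: prey at step 6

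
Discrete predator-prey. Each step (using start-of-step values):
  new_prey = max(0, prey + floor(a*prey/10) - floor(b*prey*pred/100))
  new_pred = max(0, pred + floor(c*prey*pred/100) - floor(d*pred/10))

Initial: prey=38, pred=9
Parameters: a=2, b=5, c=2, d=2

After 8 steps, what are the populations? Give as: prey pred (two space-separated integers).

Answer: 0 8

Derivation:
Step 1: prey: 38+7-17=28; pred: 9+6-1=14
Step 2: prey: 28+5-19=14; pred: 14+7-2=19
Step 3: prey: 14+2-13=3; pred: 19+5-3=21
Step 4: prey: 3+0-3=0; pred: 21+1-4=18
Step 5: prey: 0+0-0=0; pred: 18+0-3=15
Step 6: prey: 0+0-0=0; pred: 15+0-3=12
Step 7: prey: 0+0-0=0; pred: 12+0-2=10
Step 8: prey: 0+0-0=0; pred: 10+0-2=8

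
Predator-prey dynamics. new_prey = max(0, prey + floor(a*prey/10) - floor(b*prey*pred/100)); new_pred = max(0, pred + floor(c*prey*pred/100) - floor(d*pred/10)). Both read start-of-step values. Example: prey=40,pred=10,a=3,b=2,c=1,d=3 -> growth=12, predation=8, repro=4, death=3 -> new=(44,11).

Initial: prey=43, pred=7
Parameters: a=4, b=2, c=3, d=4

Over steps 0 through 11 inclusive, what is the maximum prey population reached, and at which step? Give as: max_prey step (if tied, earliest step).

Answer: 60 2

Derivation:
Step 1: prey: 43+17-6=54; pred: 7+9-2=14
Step 2: prey: 54+21-15=60; pred: 14+22-5=31
Step 3: prey: 60+24-37=47; pred: 31+55-12=74
Step 4: prey: 47+18-69=0; pred: 74+104-29=149
Step 5: prey: 0+0-0=0; pred: 149+0-59=90
Step 6: prey: 0+0-0=0; pred: 90+0-36=54
Step 7: prey: 0+0-0=0; pred: 54+0-21=33
Step 8: prey: 0+0-0=0; pred: 33+0-13=20
Step 9: prey: 0+0-0=0; pred: 20+0-8=12
Step 10: prey: 0+0-0=0; pred: 12+0-4=8
Step 11: prey: 0+0-0=0; pred: 8+0-3=5
Max prey = 60 at step 2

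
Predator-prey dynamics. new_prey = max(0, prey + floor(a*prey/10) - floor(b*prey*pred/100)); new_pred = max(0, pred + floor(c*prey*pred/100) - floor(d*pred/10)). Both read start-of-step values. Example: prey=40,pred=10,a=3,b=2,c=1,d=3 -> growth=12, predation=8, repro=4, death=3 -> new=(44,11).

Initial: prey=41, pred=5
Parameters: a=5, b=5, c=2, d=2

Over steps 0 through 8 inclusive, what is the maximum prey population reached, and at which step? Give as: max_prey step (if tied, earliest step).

Answer: 56 2

Derivation:
Step 1: prey: 41+20-10=51; pred: 5+4-1=8
Step 2: prey: 51+25-20=56; pred: 8+8-1=15
Step 3: prey: 56+28-42=42; pred: 15+16-3=28
Step 4: prey: 42+21-58=5; pred: 28+23-5=46
Step 5: prey: 5+2-11=0; pred: 46+4-9=41
Step 6: prey: 0+0-0=0; pred: 41+0-8=33
Step 7: prey: 0+0-0=0; pred: 33+0-6=27
Step 8: prey: 0+0-0=0; pred: 27+0-5=22
Max prey = 56 at step 2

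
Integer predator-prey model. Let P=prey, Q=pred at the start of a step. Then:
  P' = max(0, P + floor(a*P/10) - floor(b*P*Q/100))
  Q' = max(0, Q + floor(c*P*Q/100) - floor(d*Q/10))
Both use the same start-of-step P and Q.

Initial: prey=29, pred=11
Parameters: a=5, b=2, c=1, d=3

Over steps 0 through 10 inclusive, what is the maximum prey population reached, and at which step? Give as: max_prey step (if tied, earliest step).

Step 1: prey: 29+14-6=37; pred: 11+3-3=11
Step 2: prey: 37+18-8=47; pred: 11+4-3=12
Step 3: prey: 47+23-11=59; pred: 12+5-3=14
Step 4: prey: 59+29-16=72; pred: 14+8-4=18
Step 5: prey: 72+36-25=83; pred: 18+12-5=25
Step 6: prey: 83+41-41=83; pred: 25+20-7=38
Step 7: prey: 83+41-63=61; pred: 38+31-11=58
Step 8: prey: 61+30-70=21; pred: 58+35-17=76
Step 9: prey: 21+10-31=0; pred: 76+15-22=69
Step 10: prey: 0+0-0=0; pred: 69+0-20=49
Max prey = 83 at step 5

Answer: 83 5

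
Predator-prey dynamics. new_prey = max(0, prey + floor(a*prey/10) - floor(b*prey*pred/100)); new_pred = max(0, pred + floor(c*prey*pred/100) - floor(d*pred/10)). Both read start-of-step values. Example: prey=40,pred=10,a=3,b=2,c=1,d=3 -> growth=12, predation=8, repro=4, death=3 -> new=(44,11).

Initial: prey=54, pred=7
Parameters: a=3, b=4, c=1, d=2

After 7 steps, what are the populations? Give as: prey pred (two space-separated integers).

Step 1: prey: 54+16-15=55; pred: 7+3-1=9
Step 2: prey: 55+16-19=52; pred: 9+4-1=12
Step 3: prey: 52+15-24=43; pred: 12+6-2=16
Step 4: prey: 43+12-27=28; pred: 16+6-3=19
Step 5: prey: 28+8-21=15; pred: 19+5-3=21
Step 6: prey: 15+4-12=7; pred: 21+3-4=20
Step 7: prey: 7+2-5=4; pred: 20+1-4=17

Answer: 4 17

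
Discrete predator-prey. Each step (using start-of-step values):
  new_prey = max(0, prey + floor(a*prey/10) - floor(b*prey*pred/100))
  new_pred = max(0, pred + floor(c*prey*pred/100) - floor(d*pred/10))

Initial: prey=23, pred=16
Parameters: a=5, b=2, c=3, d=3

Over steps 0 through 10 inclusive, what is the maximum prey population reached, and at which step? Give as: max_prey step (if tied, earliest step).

Answer: 28 2

Derivation:
Step 1: prey: 23+11-7=27; pred: 16+11-4=23
Step 2: prey: 27+13-12=28; pred: 23+18-6=35
Step 3: prey: 28+14-19=23; pred: 35+29-10=54
Step 4: prey: 23+11-24=10; pred: 54+37-16=75
Step 5: prey: 10+5-15=0; pred: 75+22-22=75
Step 6: prey: 0+0-0=0; pred: 75+0-22=53
Step 7: prey: 0+0-0=0; pred: 53+0-15=38
Step 8: prey: 0+0-0=0; pred: 38+0-11=27
Step 9: prey: 0+0-0=0; pred: 27+0-8=19
Step 10: prey: 0+0-0=0; pred: 19+0-5=14
Max prey = 28 at step 2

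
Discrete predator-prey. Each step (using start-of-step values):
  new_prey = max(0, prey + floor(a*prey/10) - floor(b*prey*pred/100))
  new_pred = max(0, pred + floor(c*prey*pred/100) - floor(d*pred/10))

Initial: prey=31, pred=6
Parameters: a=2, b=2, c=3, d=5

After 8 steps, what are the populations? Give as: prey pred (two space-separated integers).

Step 1: prey: 31+6-3=34; pred: 6+5-3=8
Step 2: prey: 34+6-5=35; pred: 8+8-4=12
Step 3: prey: 35+7-8=34; pred: 12+12-6=18
Step 4: prey: 34+6-12=28; pred: 18+18-9=27
Step 5: prey: 28+5-15=18; pred: 27+22-13=36
Step 6: prey: 18+3-12=9; pred: 36+19-18=37
Step 7: prey: 9+1-6=4; pred: 37+9-18=28
Step 8: prey: 4+0-2=2; pred: 28+3-14=17

Answer: 2 17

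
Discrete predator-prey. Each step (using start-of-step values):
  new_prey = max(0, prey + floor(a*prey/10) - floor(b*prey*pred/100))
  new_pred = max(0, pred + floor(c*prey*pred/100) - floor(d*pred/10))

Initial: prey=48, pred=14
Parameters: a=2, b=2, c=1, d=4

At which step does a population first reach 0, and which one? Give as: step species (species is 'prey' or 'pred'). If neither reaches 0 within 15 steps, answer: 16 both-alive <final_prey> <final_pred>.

Answer: 16 both-alive 45 8

Derivation:
Step 1: prey: 48+9-13=44; pred: 14+6-5=15
Step 2: prey: 44+8-13=39; pred: 15+6-6=15
Step 3: prey: 39+7-11=35; pred: 15+5-6=14
Step 4: prey: 35+7-9=33; pred: 14+4-5=13
Step 5: prey: 33+6-8=31; pred: 13+4-5=12
Step 6: prey: 31+6-7=30; pred: 12+3-4=11
Step 7: prey: 30+6-6=30; pred: 11+3-4=10
Step 8: prey: 30+6-6=30; pred: 10+3-4=9
Step 9: prey: 30+6-5=31; pred: 9+2-3=8
Step 10: prey: 31+6-4=33; pred: 8+2-3=7
Step 11: prey: 33+6-4=35; pred: 7+2-2=7
Step 12: prey: 35+7-4=38; pred: 7+2-2=7
Step 13: prey: 38+7-5=40; pred: 7+2-2=7
Step 14: prey: 40+8-5=43; pred: 7+2-2=7
Step 15: prey: 43+8-6=45; pred: 7+3-2=8
No extinction within 15 steps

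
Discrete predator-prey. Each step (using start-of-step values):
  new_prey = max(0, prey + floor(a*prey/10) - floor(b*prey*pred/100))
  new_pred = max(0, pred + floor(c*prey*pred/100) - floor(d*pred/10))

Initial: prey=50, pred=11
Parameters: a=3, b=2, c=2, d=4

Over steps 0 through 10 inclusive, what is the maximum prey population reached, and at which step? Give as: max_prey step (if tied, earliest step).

Answer: 54 1

Derivation:
Step 1: prey: 50+15-11=54; pred: 11+11-4=18
Step 2: prey: 54+16-19=51; pred: 18+19-7=30
Step 3: prey: 51+15-30=36; pred: 30+30-12=48
Step 4: prey: 36+10-34=12; pred: 48+34-19=63
Step 5: prey: 12+3-15=0; pred: 63+15-25=53
Step 6: prey: 0+0-0=0; pred: 53+0-21=32
Step 7: prey: 0+0-0=0; pred: 32+0-12=20
Step 8: prey: 0+0-0=0; pred: 20+0-8=12
Step 9: prey: 0+0-0=0; pred: 12+0-4=8
Step 10: prey: 0+0-0=0; pred: 8+0-3=5
Max prey = 54 at step 1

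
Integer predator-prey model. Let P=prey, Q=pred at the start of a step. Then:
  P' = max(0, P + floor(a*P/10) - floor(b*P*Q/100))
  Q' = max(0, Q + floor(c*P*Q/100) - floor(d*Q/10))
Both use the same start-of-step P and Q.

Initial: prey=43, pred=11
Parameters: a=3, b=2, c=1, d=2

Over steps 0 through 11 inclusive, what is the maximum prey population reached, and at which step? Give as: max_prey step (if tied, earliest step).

Answer: 48 2

Derivation:
Step 1: prey: 43+12-9=46; pred: 11+4-2=13
Step 2: prey: 46+13-11=48; pred: 13+5-2=16
Step 3: prey: 48+14-15=47; pred: 16+7-3=20
Step 4: prey: 47+14-18=43; pred: 20+9-4=25
Step 5: prey: 43+12-21=34; pred: 25+10-5=30
Step 6: prey: 34+10-20=24; pred: 30+10-6=34
Step 7: prey: 24+7-16=15; pred: 34+8-6=36
Step 8: prey: 15+4-10=9; pred: 36+5-7=34
Step 9: prey: 9+2-6=5; pred: 34+3-6=31
Step 10: prey: 5+1-3=3; pred: 31+1-6=26
Step 11: prey: 3+0-1=2; pred: 26+0-5=21
Max prey = 48 at step 2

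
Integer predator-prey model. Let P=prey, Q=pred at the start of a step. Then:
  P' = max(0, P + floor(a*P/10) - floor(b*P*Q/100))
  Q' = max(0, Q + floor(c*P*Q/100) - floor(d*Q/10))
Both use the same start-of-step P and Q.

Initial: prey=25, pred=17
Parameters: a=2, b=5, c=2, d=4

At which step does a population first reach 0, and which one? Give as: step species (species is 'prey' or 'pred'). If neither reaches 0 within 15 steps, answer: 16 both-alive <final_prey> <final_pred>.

Answer: 16 both-alive 1 2

Derivation:
Step 1: prey: 25+5-21=9; pred: 17+8-6=19
Step 2: prey: 9+1-8=2; pred: 19+3-7=15
Step 3: prey: 2+0-1=1; pred: 15+0-6=9
Step 4: prey: 1+0-0=1; pred: 9+0-3=6
Step 5: prey: 1+0-0=1; pred: 6+0-2=4
Step 6: prey: 1+0-0=1; pred: 4+0-1=3
Step 7: prey: 1+0-0=1; pred: 3+0-1=2
Step 8: prey: 1+0-0=1; pred: 2+0-0=2
Steps 9-15: state stable at prey=1, pred=2 (no change)
No extinction within 15 steps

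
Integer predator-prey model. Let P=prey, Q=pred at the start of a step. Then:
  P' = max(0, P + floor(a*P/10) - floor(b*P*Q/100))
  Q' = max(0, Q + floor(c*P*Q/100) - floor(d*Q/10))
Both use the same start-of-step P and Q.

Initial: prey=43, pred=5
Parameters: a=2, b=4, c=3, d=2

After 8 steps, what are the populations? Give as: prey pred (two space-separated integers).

Answer: 0 19

Derivation:
Step 1: prey: 43+8-8=43; pred: 5+6-1=10
Step 2: prey: 43+8-17=34; pred: 10+12-2=20
Step 3: prey: 34+6-27=13; pred: 20+20-4=36
Step 4: prey: 13+2-18=0; pred: 36+14-7=43
Step 5: prey: 0+0-0=0; pred: 43+0-8=35
Step 6: prey: 0+0-0=0; pred: 35+0-7=28
Step 7: prey: 0+0-0=0; pred: 28+0-5=23
Step 8: prey: 0+0-0=0; pred: 23+0-4=19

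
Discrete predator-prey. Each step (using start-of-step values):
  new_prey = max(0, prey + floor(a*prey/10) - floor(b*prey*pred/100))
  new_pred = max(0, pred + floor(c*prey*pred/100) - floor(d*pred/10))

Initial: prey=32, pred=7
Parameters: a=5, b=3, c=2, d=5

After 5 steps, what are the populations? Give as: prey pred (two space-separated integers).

Answer: 47 50

Derivation:
Step 1: prey: 32+16-6=42; pred: 7+4-3=8
Step 2: prey: 42+21-10=53; pred: 8+6-4=10
Step 3: prey: 53+26-15=64; pred: 10+10-5=15
Step 4: prey: 64+32-28=68; pred: 15+19-7=27
Step 5: prey: 68+34-55=47; pred: 27+36-13=50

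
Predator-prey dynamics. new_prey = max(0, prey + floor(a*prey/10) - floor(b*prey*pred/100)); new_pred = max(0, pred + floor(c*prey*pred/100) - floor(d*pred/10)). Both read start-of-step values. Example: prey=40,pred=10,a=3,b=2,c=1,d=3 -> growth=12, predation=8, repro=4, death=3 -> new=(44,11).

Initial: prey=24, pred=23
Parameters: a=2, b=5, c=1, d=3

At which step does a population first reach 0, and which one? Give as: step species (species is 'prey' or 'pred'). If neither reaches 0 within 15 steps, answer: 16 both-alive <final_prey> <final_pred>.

Answer: 2 prey

Derivation:
Step 1: prey: 24+4-27=1; pred: 23+5-6=22
Step 2: prey: 1+0-1=0; pred: 22+0-6=16
First extinction: prey at step 2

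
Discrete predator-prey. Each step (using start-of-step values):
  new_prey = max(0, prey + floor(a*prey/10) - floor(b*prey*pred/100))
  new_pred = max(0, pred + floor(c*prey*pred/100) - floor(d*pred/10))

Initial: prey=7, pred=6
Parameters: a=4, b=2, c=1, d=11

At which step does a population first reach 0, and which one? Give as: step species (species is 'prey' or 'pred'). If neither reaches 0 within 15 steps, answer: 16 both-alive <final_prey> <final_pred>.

Step 1: prey: 7+2-0=9; pred: 6+0-6=0
First extinction: pred at step 1

Answer: 1 pred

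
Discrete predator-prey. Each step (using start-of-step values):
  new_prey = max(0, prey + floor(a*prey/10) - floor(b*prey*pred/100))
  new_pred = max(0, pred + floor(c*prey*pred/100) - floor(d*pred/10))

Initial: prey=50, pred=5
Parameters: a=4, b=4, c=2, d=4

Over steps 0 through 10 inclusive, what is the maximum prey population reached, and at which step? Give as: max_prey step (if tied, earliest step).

Answer: 65 2

Derivation:
Step 1: prey: 50+20-10=60; pred: 5+5-2=8
Step 2: prey: 60+24-19=65; pred: 8+9-3=14
Step 3: prey: 65+26-36=55; pred: 14+18-5=27
Step 4: prey: 55+22-59=18; pred: 27+29-10=46
Step 5: prey: 18+7-33=0; pred: 46+16-18=44
Step 6: prey: 0+0-0=0; pred: 44+0-17=27
Step 7: prey: 0+0-0=0; pred: 27+0-10=17
Step 8: prey: 0+0-0=0; pred: 17+0-6=11
Step 9: prey: 0+0-0=0; pred: 11+0-4=7
Step 10: prey: 0+0-0=0; pred: 7+0-2=5
Max prey = 65 at step 2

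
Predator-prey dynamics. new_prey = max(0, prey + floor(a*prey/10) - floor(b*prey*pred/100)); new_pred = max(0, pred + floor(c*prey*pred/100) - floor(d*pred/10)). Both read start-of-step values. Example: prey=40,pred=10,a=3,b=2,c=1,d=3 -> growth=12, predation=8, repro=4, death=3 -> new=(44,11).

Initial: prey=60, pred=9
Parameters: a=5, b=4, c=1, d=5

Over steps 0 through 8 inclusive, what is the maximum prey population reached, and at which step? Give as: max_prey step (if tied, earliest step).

Step 1: prey: 60+30-21=69; pred: 9+5-4=10
Step 2: prey: 69+34-27=76; pred: 10+6-5=11
Step 3: prey: 76+38-33=81; pred: 11+8-5=14
Step 4: prey: 81+40-45=76; pred: 14+11-7=18
Step 5: prey: 76+38-54=60; pred: 18+13-9=22
Step 6: prey: 60+30-52=38; pred: 22+13-11=24
Step 7: prey: 38+19-36=21; pred: 24+9-12=21
Step 8: prey: 21+10-17=14; pred: 21+4-10=15
Max prey = 81 at step 3

Answer: 81 3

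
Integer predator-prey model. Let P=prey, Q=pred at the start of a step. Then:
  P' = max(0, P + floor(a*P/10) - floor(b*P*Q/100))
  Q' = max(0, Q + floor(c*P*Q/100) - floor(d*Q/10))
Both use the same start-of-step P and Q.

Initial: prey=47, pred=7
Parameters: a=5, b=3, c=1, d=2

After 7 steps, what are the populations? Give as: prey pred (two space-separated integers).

Step 1: prey: 47+23-9=61; pred: 7+3-1=9
Step 2: prey: 61+30-16=75; pred: 9+5-1=13
Step 3: prey: 75+37-29=83; pred: 13+9-2=20
Step 4: prey: 83+41-49=75; pred: 20+16-4=32
Step 5: prey: 75+37-72=40; pred: 32+24-6=50
Step 6: prey: 40+20-60=0; pred: 50+20-10=60
Step 7: prey: 0+0-0=0; pred: 60+0-12=48

Answer: 0 48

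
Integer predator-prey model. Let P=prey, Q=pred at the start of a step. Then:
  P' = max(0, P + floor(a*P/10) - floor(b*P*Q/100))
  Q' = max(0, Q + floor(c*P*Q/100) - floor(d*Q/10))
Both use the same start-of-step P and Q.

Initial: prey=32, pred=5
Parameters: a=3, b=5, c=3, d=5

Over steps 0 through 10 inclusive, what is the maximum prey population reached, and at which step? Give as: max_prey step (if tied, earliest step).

Step 1: prey: 32+9-8=33; pred: 5+4-2=7
Step 2: prey: 33+9-11=31; pred: 7+6-3=10
Step 3: prey: 31+9-15=25; pred: 10+9-5=14
Step 4: prey: 25+7-17=15; pred: 14+10-7=17
Step 5: prey: 15+4-12=7; pred: 17+7-8=16
Step 6: prey: 7+2-5=4; pred: 16+3-8=11
Step 7: prey: 4+1-2=3; pred: 11+1-5=7
Step 8: prey: 3+0-1=2; pred: 7+0-3=4
Step 9: prey: 2+0-0=2; pred: 4+0-2=2
Step 10: prey: 2+0-0=2; pred: 2+0-1=1
Max prey = 33 at step 1

Answer: 33 1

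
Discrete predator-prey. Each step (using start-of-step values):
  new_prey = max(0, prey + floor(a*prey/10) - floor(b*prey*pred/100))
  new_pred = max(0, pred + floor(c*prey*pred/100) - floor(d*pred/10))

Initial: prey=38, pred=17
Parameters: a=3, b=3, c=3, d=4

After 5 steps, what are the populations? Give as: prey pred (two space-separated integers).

Step 1: prey: 38+11-19=30; pred: 17+19-6=30
Step 2: prey: 30+9-27=12; pred: 30+27-12=45
Step 3: prey: 12+3-16=0; pred: 45+16-18=43
Step 4: prey: 0+0-0=0; pred: 43+0-17=26
Step 5: prey: 0+0-0=0; pred: 26+0-10=16

Answer: 0 16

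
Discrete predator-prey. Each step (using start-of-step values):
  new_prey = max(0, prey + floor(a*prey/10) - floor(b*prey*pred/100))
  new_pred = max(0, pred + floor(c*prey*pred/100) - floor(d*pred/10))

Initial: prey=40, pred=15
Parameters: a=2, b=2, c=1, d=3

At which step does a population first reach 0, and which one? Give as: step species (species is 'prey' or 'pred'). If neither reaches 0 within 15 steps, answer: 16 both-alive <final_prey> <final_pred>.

Answer: 16 both-alive 24 6

Derivation:
Step 1: prey: 40+8-12=36; pred: 15+6-4=17
Step 2: prey: 36+7-12=31; pred: 17+6-5=18
Step 3: prey: 31+6-11=26; pred: 18+5-5=18
Step 4: prey: 26+5-9=22; pred: 18+4-5=17
Step 5: prey: 22+4-7=19; pred: 17+3-5=15
Step 6: prey: 19+3-5=17; pred: 15+2-4=13
Step 7: prey: 17+3-4=16; pred: 13+2-3=12
Step 8: prey: 16+3-3=16; pred: 12+1-3=10
Step 9: prey: 16+3-3=16; pred: 10+1-3=8
Step 10: prey: 16+3-2=17; pred: 8+1-2=7
Step 11: prey: 17+3-2=18; pred: 7+1-2=6
Step 12: prey: 18+3-2=19; pred: 6+1-1=6
Step 13: prey: 19+3-2=20; pred: 6+1-1=6
Step 14: prey: 20+4-2=22; pred: 6+1-1=6
Step 15: prey: 22+4-2=24; pred: 6+1-1=6
No extinction within 15 steps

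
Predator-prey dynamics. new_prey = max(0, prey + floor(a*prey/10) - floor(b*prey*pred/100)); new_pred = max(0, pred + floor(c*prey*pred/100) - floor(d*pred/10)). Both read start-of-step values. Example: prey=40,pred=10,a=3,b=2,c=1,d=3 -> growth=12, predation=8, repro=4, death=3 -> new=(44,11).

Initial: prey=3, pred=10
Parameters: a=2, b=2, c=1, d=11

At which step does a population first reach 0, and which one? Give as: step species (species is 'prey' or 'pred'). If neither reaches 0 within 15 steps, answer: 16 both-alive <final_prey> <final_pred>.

Answer: 1 pred

Derivation:
Step 1: prey: 3+0-0=3; pred: 10+0-11=0
First extinction: pred at step 1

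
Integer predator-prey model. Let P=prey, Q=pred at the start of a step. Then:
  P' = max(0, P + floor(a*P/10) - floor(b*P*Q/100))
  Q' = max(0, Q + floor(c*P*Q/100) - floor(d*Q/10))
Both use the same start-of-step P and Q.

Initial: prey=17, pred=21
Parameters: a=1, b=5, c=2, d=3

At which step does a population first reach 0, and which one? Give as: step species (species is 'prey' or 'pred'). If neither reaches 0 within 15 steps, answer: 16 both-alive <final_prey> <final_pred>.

Answer: 2 prey

Derivation:
Step 1: prey: 17+1-17=1; pred: 21+7-6=22
Step 2: prey: 1+0-1=0; pred: 22+0-6=16
First extinction: prey at step 2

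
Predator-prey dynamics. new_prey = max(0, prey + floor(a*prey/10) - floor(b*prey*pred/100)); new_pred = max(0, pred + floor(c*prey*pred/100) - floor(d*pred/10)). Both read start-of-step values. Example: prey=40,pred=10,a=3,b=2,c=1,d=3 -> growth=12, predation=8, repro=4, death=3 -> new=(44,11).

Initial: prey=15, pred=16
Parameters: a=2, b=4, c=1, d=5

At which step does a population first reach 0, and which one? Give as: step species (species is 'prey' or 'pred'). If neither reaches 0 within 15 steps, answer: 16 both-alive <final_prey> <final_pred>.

Step 1: prey: 15+3-9=9; pred: 16+2-8=10
Step 2: prey: 9+1-3=7; pred: 10+0-5=5
Step 3: prey: 7+1-1=7; pred: 5+0-2=3
Step 4: prey: 7+1-0=8; pred: 3+0-1=2
Step 5: prey: 8+1-0=9; pred: 2+0-1=1
Step 6: prey: 9+1-0=10; pred: 1+0-0=1
Step 7: prey: 10+2-0=12; pred: 1+0-0=1
Step 8: prey: 12+2-0=14; pred: 1+0-0=1
Step 9: prey: 14+2-0=16; pred: 1+0-0=1
Step 10: prey: 16+3-0=19; pred: 1+0-0=1
Step 11: prey: 19+3-0=22; pred: 1+0-0=1
Step 12: prey: 22+4-0=26; pred: 1+0-0=1
Step 13: prey: 26+5-1=30; pred: 1+0-0=1
Step 14: prey: 30+6-1=35; pred: 1+0-0=1
Step 15: prey: 35+7-1=41; pred: 1+0-0=1
No extinction within 15 steps

Answer: 16 both-alive 41 1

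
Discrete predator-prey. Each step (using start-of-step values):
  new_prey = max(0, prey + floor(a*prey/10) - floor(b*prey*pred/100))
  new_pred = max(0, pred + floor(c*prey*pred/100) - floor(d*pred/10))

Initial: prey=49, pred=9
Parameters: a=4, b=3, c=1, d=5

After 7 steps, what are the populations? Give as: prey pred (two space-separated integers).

Step 1: prey: 49+19-13=55; pred: 9+4-4=9
Step 2: prey: 55+22-14=63; pred: 9+4-4=9
Step 3: prey: 63+25-17=71; pred: 9+5-4=10
Step 4: prey: 71+28-21=78; pred: 10+7-5=12
Step 5: prey: 78+31-28=81; pred: 12+9-6=15
Step 6: prey: 81+32-36=77; pred: 15+12-7=20
Step 7: prey: 77+30-46=61; pred: 20+15-10=25

Answer: 61 25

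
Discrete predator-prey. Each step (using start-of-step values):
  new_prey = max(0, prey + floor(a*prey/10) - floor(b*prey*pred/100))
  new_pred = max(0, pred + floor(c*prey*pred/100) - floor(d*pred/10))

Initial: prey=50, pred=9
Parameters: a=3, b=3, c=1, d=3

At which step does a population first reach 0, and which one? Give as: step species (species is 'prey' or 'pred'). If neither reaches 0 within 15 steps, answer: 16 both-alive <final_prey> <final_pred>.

Answer: 16 both-alive 17 3

Derivation:
Step 1: prey: 50+15-13=52; pred: 9+4-2=11
Step 2: prey: 52+15-17=50; pred: 11+5-3=13
Step 3: prey: 50+15-19=46; pred: 13+6-3=16
Step 4: prey: 46+13-22=37; pred: 16+7-4=19
Step 5: prey: 37+11-21=27; pred: 19+7-5=21
Step 6: prey: 27+8-17=18; pred: 21+5-6=20
Step 7: prey: 18+5-10=13; pred: 20+3-6=17
Step 8: prey: 13+3-6=10; pred: 17+2-5=14
Step 9: prey: 10+3-4=9; pred: 14+1-4=11
Step 10: prey: 9+2-2=9; pred: 11+0-3=8
Step 11: prey: 9+2-2=9; pred: 8+0-2=6
Step 12: prey: 9+2-1=10; pred: 6+0-1=5
Step 13: prey: 10+3-1=12; pred: 5+0-1=4
Step 14: prey: 12+3-1=14; pred: 4+0-1=3
Step 15: prey: 14+4-1=17; pred: 3+0-0=3
No extinction within 15 steps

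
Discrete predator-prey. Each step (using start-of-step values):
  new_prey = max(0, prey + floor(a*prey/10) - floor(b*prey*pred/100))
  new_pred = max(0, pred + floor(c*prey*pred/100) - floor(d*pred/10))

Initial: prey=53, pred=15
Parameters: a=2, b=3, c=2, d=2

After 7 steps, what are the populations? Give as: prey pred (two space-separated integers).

Answer: 0 21

Derivation:
Step 1: prey: 53+10-23=40; pred: 15+15-3=27
Step 2: prey: 40+8-32=16; pred: 27+21-5=43
Step 3: prey: 16+3-20=0; pred: 43+13-8=48
Step 4: prey: 0+0-0=0; pred: 48+0-9=39
Step 5: prey: 0+0-0=0; pred: 39+0-7=32
Step 6: prey: 0+0-0=0; pred: 32+0-6=26
Step 7: prey: 0+0-0=0; pred: 26+0-5=21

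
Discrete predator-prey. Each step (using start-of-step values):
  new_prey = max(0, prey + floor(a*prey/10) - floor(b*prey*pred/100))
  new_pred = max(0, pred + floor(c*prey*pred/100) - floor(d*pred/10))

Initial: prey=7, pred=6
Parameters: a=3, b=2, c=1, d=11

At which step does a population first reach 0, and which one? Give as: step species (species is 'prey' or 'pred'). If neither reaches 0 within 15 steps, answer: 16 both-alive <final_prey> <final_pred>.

Answer: 1 pred

Derivation:
Step 1: prey: 7+2-0=9; pred: 6+0-6=0
First extinction: pred at step 1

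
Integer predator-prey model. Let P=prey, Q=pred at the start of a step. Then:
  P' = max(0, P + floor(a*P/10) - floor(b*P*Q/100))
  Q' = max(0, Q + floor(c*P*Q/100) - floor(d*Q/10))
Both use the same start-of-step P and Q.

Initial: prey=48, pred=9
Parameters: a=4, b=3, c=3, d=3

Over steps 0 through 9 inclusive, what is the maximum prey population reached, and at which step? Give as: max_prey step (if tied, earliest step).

Step 1: prey: 48+19-12=55; pred: 9+12-2=19
Step 2: prey: 55+22-31=46; pred: 19+31-5=45
Step 3: prey: 46+18-62=2; pred: 45+62-13=94
Step 4: prey: 2+0-5=0; pred: 94+5-28=71
Step 5: prey: 0+0-0=0; pred: 71+0-21=50
Step 6: prey: 0+0-0=0; pred: 50+0-15=35
Step 7: prey: 0+0-0=0; pred: 35+0-10=25
Step 8: prey: 0+0-0=0; pred: 25+0-7=18
Step 9: prey: 0+0-0=0; pred: 18+0-5=13
Max prey = 55 at step 1

Answer: 55 1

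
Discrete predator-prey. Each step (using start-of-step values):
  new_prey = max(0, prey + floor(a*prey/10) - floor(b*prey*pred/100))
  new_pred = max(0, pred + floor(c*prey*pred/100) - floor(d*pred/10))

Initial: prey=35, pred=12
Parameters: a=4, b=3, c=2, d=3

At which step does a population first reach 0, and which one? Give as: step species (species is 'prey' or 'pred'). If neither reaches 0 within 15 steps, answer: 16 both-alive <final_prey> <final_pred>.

Step 1: prey: 35+14-12=37; pred: 12+8-3=17
Step 2: prey: 37+14-18=33; pred: 17+12-5=24
Step 3: prey: 33+13-23=23; pred: 24+15-7=32
Step 4: prey: 23+9-22=10; pred: 32+14-9=37
Step 5: prey: 10+4-11=3; pred: 37+7-11=33
Step 6: prey: 3+1-2=2; pred: 33+1-9=25
Step 7: prey: 2+0-1=1; pred: 25+1-7=19
Step 8: prey: 1+0-0=1; pred: 19+0-5=14
Step 9: prey: 1+0-0=1; pred: 14+0-4=10
Step 10: prey: 1+0-0=1; pred: 10+0-3=7
Step 11: prey: 1+0-0=1; pred: 7+0-2=5
Step 12: prey: 1+0-0=1; pred: 5+0-1=4
Step 13: prey: 1+0-0=1; pred: 4+0-1=3
Step 14: prey: 1+0-0=1; pred: 3+0-0=3
Steps 15-15: state stable at prey=1, pred=3 (no change)
No extinction within 15 steps

Answer: 16 both-alive 1 3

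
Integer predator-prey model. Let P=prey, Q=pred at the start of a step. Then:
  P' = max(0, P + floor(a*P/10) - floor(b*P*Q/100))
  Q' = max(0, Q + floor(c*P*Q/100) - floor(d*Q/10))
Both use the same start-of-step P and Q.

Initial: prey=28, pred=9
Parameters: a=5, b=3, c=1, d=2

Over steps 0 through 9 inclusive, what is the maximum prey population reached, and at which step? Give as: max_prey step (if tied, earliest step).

Step 1: prey: 28+14-7=35; pred: 9+2-1=10
Step 2: prey: 35+17-10=42; pred: 10+3-2=11
Step 3: prey: 42+21-13=50; pred: 11+4-2=13
Step 4: prey: 50+25-19=56; pred: 13+6-2=17
Step 5: prey: 56+28-28=56; pred: 17+9-3=23
Step 6: prey: 56+28-38=46; pred: 23+12-4=31
Step 7: prey: 46+23-42=27; pred: 31+14-6=39
Step 8: prey: 27+13-31=9; pred: 39+10-7=42
Step 9: prey: 9+4-11=2; pred: 42+3-8=37
Max prey = 56 at step 4

Answer: 56 4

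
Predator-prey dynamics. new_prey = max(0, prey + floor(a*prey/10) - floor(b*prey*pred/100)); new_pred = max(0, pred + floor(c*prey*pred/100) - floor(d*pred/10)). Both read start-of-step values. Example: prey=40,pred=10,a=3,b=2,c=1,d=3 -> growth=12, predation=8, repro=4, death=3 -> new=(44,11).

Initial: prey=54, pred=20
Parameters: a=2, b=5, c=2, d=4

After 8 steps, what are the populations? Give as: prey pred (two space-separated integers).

Answer: 0 2

Derivation:
Step 1: prey: 54+10-54=10; pred: 20+21-8=33
Step 2: prey: 10+2-16=0; pred: 33+6-13=26
Step 3: prey: 0+0-0=0; pred: 26+0-10=16
Step 4: prey: 0+0-0=0; pred: 16+0-6=10
Step 5: prey: 0+0-0=0; pred: 10+0-4=6
Step 6: prey: 0+0-0=0; pred: 6+0-2=4
Step 7: prey: 0+0-0=0; pred: 4+0-1=3
Step 8: prey: 0+0-0=0; pred: 3+0-1=2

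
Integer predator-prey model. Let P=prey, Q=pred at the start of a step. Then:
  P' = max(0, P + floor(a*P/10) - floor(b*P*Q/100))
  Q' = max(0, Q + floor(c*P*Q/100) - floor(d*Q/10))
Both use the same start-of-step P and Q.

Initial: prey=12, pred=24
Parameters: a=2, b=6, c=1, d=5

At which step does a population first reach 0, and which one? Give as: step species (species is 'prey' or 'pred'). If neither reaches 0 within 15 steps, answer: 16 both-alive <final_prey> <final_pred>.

Answer: 1 prey

Derivation:
Step 1: prey: 12+2-17=0; pred: 24+2-12=14
First extinction: prey at step 1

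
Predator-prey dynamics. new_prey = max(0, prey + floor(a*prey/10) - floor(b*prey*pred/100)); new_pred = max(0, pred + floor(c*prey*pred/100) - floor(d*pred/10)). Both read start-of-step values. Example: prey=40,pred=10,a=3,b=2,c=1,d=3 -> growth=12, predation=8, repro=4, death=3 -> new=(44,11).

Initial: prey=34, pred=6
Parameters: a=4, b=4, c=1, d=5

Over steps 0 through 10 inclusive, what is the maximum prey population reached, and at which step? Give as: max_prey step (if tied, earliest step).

Step 1: prey: 34+13-8=39; pred: 6+2-3=5
Step 2: prey: 39+15-7=47; pred: 5+1-2=4
Step 3: prey: 47+18-7=58; pred: 4+1-2=3
Step 4: prey: 58+23-6=75; pred: 3+1-1=3
Step 5: prey: 75+30-9=96; pred: 3+2-1=4
Step 6: prey: 96+38-15=119; pred: 4+3-2=5
Step 7: prey: 119+47-23=143; pred: 5+5-2=8
Step 8: prey: 143+57-45=155; pred: 8+11-4=15
Step 9: prey: 155+62-93=124; pred: 15+23-7=31
Step 10: prey: 124+49-153=20; pred: 31+38-15=54
Max prey = 155 at step 8

Answer: 155 8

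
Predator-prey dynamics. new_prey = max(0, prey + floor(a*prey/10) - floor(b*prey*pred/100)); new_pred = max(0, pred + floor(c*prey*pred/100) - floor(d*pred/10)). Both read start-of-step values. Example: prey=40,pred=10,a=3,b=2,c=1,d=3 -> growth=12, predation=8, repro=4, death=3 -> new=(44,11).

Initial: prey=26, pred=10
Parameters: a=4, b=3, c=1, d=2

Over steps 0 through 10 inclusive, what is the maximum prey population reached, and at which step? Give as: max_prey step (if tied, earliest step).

Answer: 40 5

Derivation:
Step 1: prey: 26+10-7=29; pred: 10+2-2=10
Step 2: prey: 29+11-8=32; pred: 10+2-2=10
Step 3: prey: 32+12-9=35; pred: 10+3-2=11
Step 4: prey: 35+14-11=38; pred: 11+3-2=12
Step 5: prey: 38+15-13=40; pred: 12+4-2=14
Step 6: prey: 40+16-16=40; pred: 14+5-2=17
Step 7: prey: 40+16-20=36; pred: 17+6-3=20
Step 8: prey: 36+14-21=29; pred: 20+7-4=23
Step 9: prey: 29+11-20=20; pred: 23+6-4=25
Step 10: prey: 20+8-15=13; pred: 25+5-5=25
Max prey = 40 at step 5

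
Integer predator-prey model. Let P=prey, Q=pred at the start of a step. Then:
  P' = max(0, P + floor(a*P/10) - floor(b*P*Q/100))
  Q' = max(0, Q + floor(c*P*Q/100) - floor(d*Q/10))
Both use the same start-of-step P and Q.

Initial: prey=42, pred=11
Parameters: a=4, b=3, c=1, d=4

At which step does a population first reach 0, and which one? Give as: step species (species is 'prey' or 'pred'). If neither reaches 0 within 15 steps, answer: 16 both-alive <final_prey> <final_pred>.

Step 1: prey: 42+16-13=45; pred: 11+4-4=11
Step 2: prey: 45+18-14=49; pred: 11+4-4=11
Step 3: prey: 49+19-16=52; pred: 11+5-4=12
Step 4: prey: 52+20-18=54; pred: 12+6-4=14
Step 5: prey: 54+21-22=53; pred: 14+7-5=16
Step 6: prey: 53+21-25=49; pred: 16+8-6=18
Step 7: prey: 49+19-26=42; pred: 18+8-7=19
Step 8: prey: 42+16-23=35; pred: 19+7-7=19
Step 9: prey: 35+14-19=30; pred: 19+6-7=18
Step 10: prey: 30+12-16=26; pred: 18+5-7=16
Step 11: prey: 26+10-12=24; pred: 16+4-6=14
Step 12: prey: 24+9-10=23; pred: 14+3-5=12
Step 13: prey: 23+9-8=24; pred: 12+2-4=10
Step 14: prey: 24+9-7=26; pred: 10+2-4=8
Step 15: prey: 26+10-6=30; pred: 8+2-3=7
No extinction within 15 steps

Answer: 16 both-alive 30 7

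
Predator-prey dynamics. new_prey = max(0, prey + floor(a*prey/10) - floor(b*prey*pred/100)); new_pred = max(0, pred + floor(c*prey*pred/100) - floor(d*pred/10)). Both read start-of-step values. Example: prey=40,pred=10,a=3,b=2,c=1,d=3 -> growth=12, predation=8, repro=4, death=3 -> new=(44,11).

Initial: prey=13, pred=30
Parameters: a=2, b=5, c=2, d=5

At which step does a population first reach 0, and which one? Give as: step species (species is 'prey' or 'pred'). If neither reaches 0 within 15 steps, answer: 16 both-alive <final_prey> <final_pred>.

Step 1: prey: 13+2-19=0; pred: 30+7-15=22
First extinction: prey at step 1

Answer: 1 prey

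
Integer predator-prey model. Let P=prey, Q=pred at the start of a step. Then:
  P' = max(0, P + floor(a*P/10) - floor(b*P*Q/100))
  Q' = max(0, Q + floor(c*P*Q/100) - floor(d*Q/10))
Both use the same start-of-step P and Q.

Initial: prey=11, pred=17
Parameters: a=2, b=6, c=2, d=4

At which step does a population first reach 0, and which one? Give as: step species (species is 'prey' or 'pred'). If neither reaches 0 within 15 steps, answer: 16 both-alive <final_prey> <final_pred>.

Answer: 16 both-alive 1 2

Derivation:
Step 1: prey: 11+2-11=2; pred: 17+3-6=14
Step 2: prey: 2+0-1=1; pred: 14+0-5=9
Step 3: prey: 1+0-0=1; pred: 9+0-3=6
Step 4: prey: 1+0-0=1; pred: 6+0-2=4
Step 5: prey: 1+0-0=1; pred: 4+0-1=3
Step 6: prey: 1+0-0=1; pred: 3+0-1=2
Step 7: prey: 1+0-0=1; pred: 2+0-0=2
Steps 8-15: state stable at prey=1, pred=2 (no change)
No extinction within 15 steps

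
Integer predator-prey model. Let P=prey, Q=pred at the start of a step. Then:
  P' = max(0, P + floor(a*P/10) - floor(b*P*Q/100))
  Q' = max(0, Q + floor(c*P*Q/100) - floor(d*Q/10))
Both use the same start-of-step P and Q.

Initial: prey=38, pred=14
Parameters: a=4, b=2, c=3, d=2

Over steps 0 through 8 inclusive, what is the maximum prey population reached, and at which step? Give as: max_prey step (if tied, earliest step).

Step 1: prey: 38+15-10=43; pred: 14+15-2=27
Step 2: prey: 43+17-23=37; pred: 27+34-5=56
Step 3: prey: 37+14-41=10; pred: 56+62-11=107
Step 4: prey: 10+4-21=0; pred: 107+32-21=118
Step 5: prey: 0+0-0=0; pred: 118+0-23=95
Step 6: prey: 0+0-0=0; pred: 95+0-19=76
Step 7: prey: 0+0-0=0; pred: 76+0-15=61
Step 8: prey: 0+0-0=0; pred: 61+0-12=49
Max prey = 43 at step 1

Answer: 43 1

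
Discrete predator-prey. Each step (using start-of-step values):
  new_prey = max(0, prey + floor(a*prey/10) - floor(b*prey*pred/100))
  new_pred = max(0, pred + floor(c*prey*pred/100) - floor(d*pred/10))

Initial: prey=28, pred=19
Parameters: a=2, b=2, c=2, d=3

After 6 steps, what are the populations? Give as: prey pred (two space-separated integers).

Answer: 4 18

Derivation:
Step 1: prey: 28+5-10=23; pred: 19+10-5=24
Step 2: prey: 23+4-11=16; pred: 24+11-7=28
Step 3: prey: 16+3-8=11; pred: 28+8-8=28
Step 4: prey: 11+2-6=7; pred: 28+6-8=26
Step 5: prey: 7+1-3=5; pred: 26+3-7=22
Step 6: prey: 5+1-2=4; pred: 22+2-6=18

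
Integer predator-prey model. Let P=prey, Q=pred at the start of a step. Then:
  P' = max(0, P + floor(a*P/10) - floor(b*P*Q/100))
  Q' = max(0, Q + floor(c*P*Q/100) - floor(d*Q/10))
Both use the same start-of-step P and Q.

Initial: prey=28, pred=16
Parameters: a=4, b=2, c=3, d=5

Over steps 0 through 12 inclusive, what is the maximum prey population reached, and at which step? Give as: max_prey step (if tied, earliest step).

Step 1: prey: 28+11-8=31; pred: 16+13-8=21
Step 2: prey: 31+12-13=30; pred: 21+19-10=30
Step 3: prey: 30+12-18=24; pred: 30+27-15=42
Step 4: prey: 24+9-20=13; pred: 42+30-21=51
Step 5: prey: 13+5-13=5; pred: 51+19-25=45
Step 6: prey: 5+2-4=3; pred: 45+6-22=29
Step 7: prey: 3+1-1=3; pred: 29+2-14=17
Step 8: prey: 3+1-1=3; pred: 17+1-8=10
Step 9: prey: 3+1-0=4; pred: 10+0-5=5
Step 10: prey: 4+1-0=5; pred: 5+0-2=3
Step 11: prey: 5+2-0=7; pred: 3+0-1=2
Step 12: prey: 7+2-0=9; pred: 2+0-1=1
Max prey = 31 at step 1

Answer: 31 1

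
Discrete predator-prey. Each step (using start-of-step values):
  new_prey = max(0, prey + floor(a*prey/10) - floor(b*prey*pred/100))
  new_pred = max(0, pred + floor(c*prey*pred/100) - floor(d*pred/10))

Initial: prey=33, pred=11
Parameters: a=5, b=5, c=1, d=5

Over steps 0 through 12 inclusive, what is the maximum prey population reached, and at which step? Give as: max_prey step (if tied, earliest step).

Step 1: prey: 33+16-18=31; pred: 11+3-5=9
Step 2: prey: 31+15-13=33; pred: 9+2-4=7
Step 3: prey: 33+16-11=38; pred: 7+2-3=6
Step 4: prey: 38+19-11=46; pred: 6+2-3=5
Step 5: prey: 46+23-11=58; pred: 5+2-2=5
Step 6: prey: 58+29-14=73; pred: 5+2-2=5
Step 7: prey: 73+36-18=91; pred: 5+3-2=6
Step 8: prey: 91+45-27=109; pred: 6+5-3=8
Step 9: prey: 109+54-43=120; pred: 8+8-4=12
Step 10: prey: 120+60-72=108; pred: 12+14-6=20
Step 11: prey: 108+54-108=54; pred: 20+21-10=31
Step 12: prey: 54+27-83=0; pred: 31+16-15=32
Max prey = 120 at step 9

Answer: 120 9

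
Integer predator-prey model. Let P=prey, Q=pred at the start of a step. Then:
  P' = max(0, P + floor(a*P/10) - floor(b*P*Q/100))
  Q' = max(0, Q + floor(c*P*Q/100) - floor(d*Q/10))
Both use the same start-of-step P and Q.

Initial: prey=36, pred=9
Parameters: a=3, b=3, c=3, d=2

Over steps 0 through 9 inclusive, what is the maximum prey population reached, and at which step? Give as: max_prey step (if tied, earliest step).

Step 1: prey: 36+10-9=37; pred: 9+9-1=17
Step 2: prey: 37+11-18=30; pred: 17+18-3=32
Step 3: prey: 30+9-28=11; pred: 32+28-6=54
Step 4: prey: 11+3-17=0; pred: 54+17-10=61
Step 5: prey: 0+0-0=0; pred: 61+0-12=49
Step 6: prey: 0+0-0=0; pred: 49+0-9=40
Step 7: prey: 0+0-0=0; pred: 40+0-8=32
Step 8: prey: 0+0-0=0; pred: 32+0-6=26
Step 9: prey: 0+0-0=0; pred: 26+0-5=21
Max prey = 37 at step 1

Answer: 37 1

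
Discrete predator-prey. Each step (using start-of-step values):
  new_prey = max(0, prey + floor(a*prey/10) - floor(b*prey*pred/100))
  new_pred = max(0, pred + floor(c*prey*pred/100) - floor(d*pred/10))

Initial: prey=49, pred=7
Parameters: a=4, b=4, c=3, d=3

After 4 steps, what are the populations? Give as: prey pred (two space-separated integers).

Step 1: prey: 49+19-13=55; pred: 7+10-2=15
Step 2: prey: 55+22-33=44; pred: 15+24-4=35
Step 3: prey: 44+17-61=0; pred: 35+46-10=71
Step 4: prey: 0+0-0=0; pred: 71+0-21=50

Answer: 0 50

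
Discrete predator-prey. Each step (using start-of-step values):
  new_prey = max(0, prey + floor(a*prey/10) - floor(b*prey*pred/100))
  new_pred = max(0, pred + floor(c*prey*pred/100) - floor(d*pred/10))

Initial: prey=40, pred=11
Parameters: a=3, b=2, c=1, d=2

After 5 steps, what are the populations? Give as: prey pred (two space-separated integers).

Answer: 32 30

Derivation:
Step 1: prey: 40+12-8=44; pred: 11+4-2=13
Step 2: prey: 44+13-11=46; pred: 13+5-2=16
Step 3: prey: 46+13-14=45; pred: 16+7-3=20
Step 4: prey: 45+13-18=40; pred: 20+9-4=25
Step 5: prey: 40+12-20=32; pred: 25+10-5=30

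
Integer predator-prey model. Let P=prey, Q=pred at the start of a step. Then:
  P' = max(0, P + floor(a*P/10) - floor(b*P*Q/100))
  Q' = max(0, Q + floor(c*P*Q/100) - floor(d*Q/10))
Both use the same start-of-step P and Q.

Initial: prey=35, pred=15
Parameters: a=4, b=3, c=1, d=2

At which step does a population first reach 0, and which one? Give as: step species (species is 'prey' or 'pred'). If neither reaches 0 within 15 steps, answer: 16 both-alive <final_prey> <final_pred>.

Step 1: prey: 35+14-15=34; pred: 15+5-3=17
Step 2: prey: 34+13-17=30; pred: 17+5-3=19
Step 3: prey: 30+12-17=25; pred: 19+5-3=21
Step 4: prey: 25+10-15=20; pred: 21+5-4=22
Step 5: prey: 20+8-13=15; pred: 22+4-4=22
Step 6: prey: 15+6-9=12; pred: 22+3-4=21
Step 7: prey: 12+4-7=9; pred: 21+2-4=19
Step 8: prey: 9+3-5=7; pred: 19+1-3=17
Step 9: prey: 7+2-3=6; pred: 17+1-3=15
Step 10: prey: 6+2-2=6; pred: 15+0-3=12
Step 11: prey: 6+2-2=6; pred: 12+0-2=10
Step 12: prey: 6+2-1=7; pred: 10+0-2=8
Step 13: prey: 7+2-1=8; pred: 8+0-1=7
Step 14: prey: 8+3-1=10; pred: 7+0-1=6
Step 15: prey: 10+4-1=13; pred: 6+0-1=5
No extinction within 15 steps

Answer: 16 both-alive 13 5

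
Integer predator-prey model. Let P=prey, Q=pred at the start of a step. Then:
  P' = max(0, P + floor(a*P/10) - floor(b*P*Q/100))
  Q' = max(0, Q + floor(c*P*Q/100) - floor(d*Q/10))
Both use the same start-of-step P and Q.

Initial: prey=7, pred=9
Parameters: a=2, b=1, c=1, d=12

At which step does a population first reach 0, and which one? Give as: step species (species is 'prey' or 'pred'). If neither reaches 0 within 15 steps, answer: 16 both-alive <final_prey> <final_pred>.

Step 1: prey: 7+1-0=8; pred: 9+0-10=0
First extinction: pred at step 1

Answer: 1 pred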